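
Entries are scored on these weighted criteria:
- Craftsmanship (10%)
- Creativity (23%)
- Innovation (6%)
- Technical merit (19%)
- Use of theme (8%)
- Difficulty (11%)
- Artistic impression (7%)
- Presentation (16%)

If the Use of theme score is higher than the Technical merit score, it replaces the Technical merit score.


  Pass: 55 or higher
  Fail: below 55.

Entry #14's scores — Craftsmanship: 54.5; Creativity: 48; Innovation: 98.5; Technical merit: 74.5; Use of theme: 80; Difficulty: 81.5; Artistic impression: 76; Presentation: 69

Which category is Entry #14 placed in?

Pass

Use of theme (80) > Technical merit (74.5), so Technical merit counts as 80.
Weighted total:
  Craftsmanship 54.5 × 0.1 = 5.45
  Creativity 48 × 0.23 = 11.04
  Innovation 98.5 × 0.06 = 5.91
  Technical merit 80 × 0.19 = 15.2
  Use of theme 80 × 0.08 = 6.4
  Difficulty 81.5 × 0.11 = 8.965
  Artistic impression 76 × 0.07 = 5.32
  Presentation 69 × 0.16 = 11.04
Sum = 69.325
69.325 ≥ 55 → Pass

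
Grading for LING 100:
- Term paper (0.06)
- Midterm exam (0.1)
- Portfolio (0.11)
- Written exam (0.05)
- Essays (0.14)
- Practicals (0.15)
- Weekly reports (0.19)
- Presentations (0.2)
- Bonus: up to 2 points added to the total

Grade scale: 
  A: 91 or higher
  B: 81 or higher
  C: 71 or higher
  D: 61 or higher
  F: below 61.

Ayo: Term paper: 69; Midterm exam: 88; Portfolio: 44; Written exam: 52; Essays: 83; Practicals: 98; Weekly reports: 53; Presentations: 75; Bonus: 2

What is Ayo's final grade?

C

Weighted total:
  Term paper 69 × 0.06 = 4.14
  Midterm exam 88 × 0.1 = 8.8
  Portfolio 44 × 0.11 = 4.84
  Written exam 52 × 0.05 = 2.6
  Essays 83 × 0.14 = 11.62
  Practicals 98 × 0.15 = 14.7
  Weekly reports 53 × 0.19 = 10.07
  Presentations 75 × 0.2 = 15
Sum = 71.77
Bonus: 71.77 + 2 = 73.77
73.77 is ≥ 71 and < 81 → C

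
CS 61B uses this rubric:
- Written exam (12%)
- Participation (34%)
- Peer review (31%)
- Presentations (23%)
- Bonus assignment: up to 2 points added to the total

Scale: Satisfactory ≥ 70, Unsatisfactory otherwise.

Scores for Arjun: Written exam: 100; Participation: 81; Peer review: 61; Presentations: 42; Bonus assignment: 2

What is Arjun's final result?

Satisfactory

Weighted total:
  Written exam 100 × 0.12 = 12
  Participation 81 × 0.34 = 27.54
  Peer review 61 × 0.31 = 18.91
  Presentations 42 × 0.23 = 9.66
Sum = 68.11
Bonus assignment: 68.11 + 2 = 70.11
70.11 ≥ 70 → Satisfactory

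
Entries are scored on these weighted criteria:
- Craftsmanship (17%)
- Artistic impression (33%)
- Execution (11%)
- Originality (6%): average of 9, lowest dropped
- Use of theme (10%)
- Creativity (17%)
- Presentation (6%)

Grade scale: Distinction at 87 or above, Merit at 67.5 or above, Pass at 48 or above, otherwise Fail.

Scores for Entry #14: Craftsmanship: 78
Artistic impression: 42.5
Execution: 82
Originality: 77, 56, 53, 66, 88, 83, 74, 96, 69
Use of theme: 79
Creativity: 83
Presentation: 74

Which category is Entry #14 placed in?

Pass

Originality: drop 53 → average of remaining 8 = 609/8 = 76.125
Weighted total:
  Craftsmanship 78 × 0.17 = 13.26
  Artistic impression 42.5 × 0.33 = 14.025
  Execution 82 × 0.11 = 9.02
  Originality 76.125 × 0.06 = 4.5675
  Use of theme 79 × 0.1 = 7.9
  Creativity 83 × 0.17 = 14.11
  Presentation 74 × 0.06 = 4.44
Sum = 67.3225
67.3225 is ≥ 48 and < 67.5 → Pass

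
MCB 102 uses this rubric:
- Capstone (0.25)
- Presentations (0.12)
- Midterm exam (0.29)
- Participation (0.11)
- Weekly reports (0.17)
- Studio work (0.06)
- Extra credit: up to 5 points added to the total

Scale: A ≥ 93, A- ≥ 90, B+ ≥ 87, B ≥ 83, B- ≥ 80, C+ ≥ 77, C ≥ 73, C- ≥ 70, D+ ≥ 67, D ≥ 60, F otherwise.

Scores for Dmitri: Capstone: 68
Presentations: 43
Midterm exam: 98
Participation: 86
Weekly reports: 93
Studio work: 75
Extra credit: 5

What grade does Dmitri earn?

B

Weighted total:
  Capstone 68 × 0.25 = 17
  Presentations 43 × 0.12 = 5.16
  Midterm exam 98 × 0.29 = 28.42
  Participation 86 × 0.11 = 9.46
  Weekly reports 93 × 0.17 = 15.81
  Studio work 75 × 0.06 = 4.5
Sum = 80.35
Extra credit: 80.35 + 5 = 85.35
85.35 is ≥ 83 and < 87 → B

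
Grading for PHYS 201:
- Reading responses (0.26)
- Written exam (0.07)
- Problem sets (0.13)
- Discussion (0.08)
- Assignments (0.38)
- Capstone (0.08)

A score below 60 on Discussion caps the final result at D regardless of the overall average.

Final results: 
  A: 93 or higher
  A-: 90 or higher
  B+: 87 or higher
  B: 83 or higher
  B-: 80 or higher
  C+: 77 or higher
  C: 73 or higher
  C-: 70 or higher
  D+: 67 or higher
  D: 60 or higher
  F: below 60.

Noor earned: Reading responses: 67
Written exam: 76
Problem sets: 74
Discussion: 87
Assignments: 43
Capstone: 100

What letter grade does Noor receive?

D

Discussion score 87 ≥ 60: minimum met.
Weighted total:
  Reading responses 67 × 0.26 = 17.42
  Written exam 76 × 0.07 = 5.32
  Problem sets 74 × 0.13 = 9.62
  Discussion 87 × 0.08 = 6.96
  Assignments 43 × 0.38 = 16.34
  Capstone 100 × 0.08 = 8
Sum = 63.66
63.66 is ≥ 60 and < 67 → D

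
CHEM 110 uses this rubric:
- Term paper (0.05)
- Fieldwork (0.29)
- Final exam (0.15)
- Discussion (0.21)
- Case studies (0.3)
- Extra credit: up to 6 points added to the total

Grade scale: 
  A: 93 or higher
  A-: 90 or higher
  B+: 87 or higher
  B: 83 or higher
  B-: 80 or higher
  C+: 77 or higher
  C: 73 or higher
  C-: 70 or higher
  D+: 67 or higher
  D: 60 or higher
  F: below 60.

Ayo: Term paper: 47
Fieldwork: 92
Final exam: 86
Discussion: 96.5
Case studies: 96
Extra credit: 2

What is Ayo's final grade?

A-

Weighted total:
  Term paper 47 × 0.05 = 2.35
  Fieldwork 92 × 0.29 = 26.68
  Final exam 86 × 0.15 = 12.9
  Discussion 96.5 × 0.21 = 20.265
  Case studies 96 × 0.3 = 28.8
Sum = 90.995
Extra credit: 90.995 + 2 = 92.995
92.995 is ≥ 90 and < 93 → A-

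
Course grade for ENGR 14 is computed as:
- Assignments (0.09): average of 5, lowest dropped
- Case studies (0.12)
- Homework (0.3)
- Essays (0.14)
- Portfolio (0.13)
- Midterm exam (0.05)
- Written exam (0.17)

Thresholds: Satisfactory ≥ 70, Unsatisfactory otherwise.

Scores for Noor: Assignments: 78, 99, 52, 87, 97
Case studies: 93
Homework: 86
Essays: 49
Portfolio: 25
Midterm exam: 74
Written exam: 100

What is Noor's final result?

Assignments: drop 52 → average of remaining 4 = 361/4 = 90.25
Weighted total:
  Assignments 90.25 × 0.09 = 8.1225
  Case studies 93 × 0.12 = 11.16
  Homework 86 × 0.3 = 25.8
  Essays 49 × 0.14 = 6.86
  Portfolio 25 × 0.13 = 3.25
  Midterm exam 74 × 0.05 = 3.7
  Written exam 100 × 0.17 = 17
Sum = 75.8925
75.8925 ≥ 70 → Satisfactory

Satisfactory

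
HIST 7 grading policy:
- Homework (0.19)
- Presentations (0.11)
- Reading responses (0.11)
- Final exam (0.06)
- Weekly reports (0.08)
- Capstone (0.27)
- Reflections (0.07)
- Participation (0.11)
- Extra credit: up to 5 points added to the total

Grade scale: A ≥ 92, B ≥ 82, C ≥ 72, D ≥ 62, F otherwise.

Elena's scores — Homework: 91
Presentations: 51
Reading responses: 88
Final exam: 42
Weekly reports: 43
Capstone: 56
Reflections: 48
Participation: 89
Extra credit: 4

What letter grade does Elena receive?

Weighted total:
  Homework 91 × 0.19 = 17.29
  Presentations 51 × 0.11 = 5.61
  Reading responses 88 × 0.11 = 9.68
  Final exam 42 × 0.06 = 2.52
  Weekly reports 43 × 0.08 = 3.44
  Capstone 56 × 0.27 = 15.12
  Reflections 48 × 0.07 = 3.36
  Participation 89 × 0.11 = 9.79
Sum = 66.81
Extra credit: 66.81 + 4 = 70.81
70.81 is ≥ 62 and < 72 → D

D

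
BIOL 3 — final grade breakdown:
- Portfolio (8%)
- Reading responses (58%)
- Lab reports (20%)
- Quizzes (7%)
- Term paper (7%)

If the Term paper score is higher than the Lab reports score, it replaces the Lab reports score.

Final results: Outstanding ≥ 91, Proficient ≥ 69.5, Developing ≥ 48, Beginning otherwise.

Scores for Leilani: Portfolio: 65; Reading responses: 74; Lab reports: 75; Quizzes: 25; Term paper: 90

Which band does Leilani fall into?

Term paper (90) > Lab reports (75), so Lab reports counts as 90.
Weighted total:
  Portfolio 65 × 0.08 = 5.2
  Reading responses 74 × 0.58 = 42.92
  Lab reports 90 × 0.2 = 18
  Quizzes 25 × 0.07 = 1.75
  Term paper 90 × 0.07 = 6.3
Sum = 74.17
74.17 is ≥ 69.5 and < 91 → Proficient

Proficient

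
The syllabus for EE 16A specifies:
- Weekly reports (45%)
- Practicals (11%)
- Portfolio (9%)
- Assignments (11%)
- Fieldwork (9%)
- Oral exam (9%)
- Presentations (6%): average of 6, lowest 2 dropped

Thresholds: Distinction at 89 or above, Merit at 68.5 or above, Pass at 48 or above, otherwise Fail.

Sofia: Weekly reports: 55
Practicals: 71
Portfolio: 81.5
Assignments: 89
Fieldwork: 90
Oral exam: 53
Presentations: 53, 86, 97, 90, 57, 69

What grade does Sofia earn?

Pass

Presentations: drop 53, 57 → average of remaining 4 = 342/4 = 85.5
Weighted total:
  Weekly reports 55 × 0.45 = 24.75
  Practicals 71 × 0.11 = 7.81
  Portfolio 81.5 × 0.09 = 7.335
  Assignments 89 × 0.11 = 9.79
  Fieldwork 90 × 0.09 = 8.1
  Oral exam 53 × 0.09 = 4.77
  Presentations 85.5 × 0.06 = 5.13
Sum = 67.685
67.685 is ≥ 48 and < 68.5 → Pass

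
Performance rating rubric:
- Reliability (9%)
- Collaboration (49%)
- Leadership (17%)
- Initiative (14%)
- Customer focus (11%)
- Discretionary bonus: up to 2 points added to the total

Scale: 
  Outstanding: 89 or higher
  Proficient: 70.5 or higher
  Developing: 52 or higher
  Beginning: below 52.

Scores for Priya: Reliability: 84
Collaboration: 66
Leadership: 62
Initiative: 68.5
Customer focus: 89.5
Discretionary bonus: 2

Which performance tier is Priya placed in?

Weighted total:
  Reliability 84 × 0.09 = 7.56
  Collaboration 66 × 0.49 = 32.34
  Leadership 62 × 0.17 = 10.54
  Initiative 68.5 × 0.14 = 9.59
  Customer focus 89.5 × 0.11 = 9.845
Sum = 69.875
Discretionary bonus: 69.875 + 2 = 71.875
71.875 is ≥ 70.5 and < 89 → Proficient

Proficient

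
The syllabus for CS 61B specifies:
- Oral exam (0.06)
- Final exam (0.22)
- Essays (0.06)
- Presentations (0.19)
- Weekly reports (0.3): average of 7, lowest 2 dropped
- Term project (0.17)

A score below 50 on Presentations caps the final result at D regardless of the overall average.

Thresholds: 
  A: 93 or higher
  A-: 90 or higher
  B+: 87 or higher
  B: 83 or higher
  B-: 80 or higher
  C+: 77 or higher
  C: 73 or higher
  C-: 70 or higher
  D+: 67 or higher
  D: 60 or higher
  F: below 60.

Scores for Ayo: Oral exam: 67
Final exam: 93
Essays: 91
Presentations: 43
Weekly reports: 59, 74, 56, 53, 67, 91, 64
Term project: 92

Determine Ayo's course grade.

Weekly reports: drop 53, 56 → average of remaining 5 = 355/5 = 71
Presentations score 43 < 50: minimum not met.
Weighted total:
  Oral exam 67 × 0.06 = 4.02
  Final exam 93 × 0.22 = 20.46
  Essays 91 × 0.06 = 5.46
  Presentations 43 × 0.19 = 8.17
  Weekly reports 71 × 0.3 = 21.3
  Term project 92 × 0.17 = 15.64
Sum = 75.05
75.05 would be C; cap at D applies → D.

D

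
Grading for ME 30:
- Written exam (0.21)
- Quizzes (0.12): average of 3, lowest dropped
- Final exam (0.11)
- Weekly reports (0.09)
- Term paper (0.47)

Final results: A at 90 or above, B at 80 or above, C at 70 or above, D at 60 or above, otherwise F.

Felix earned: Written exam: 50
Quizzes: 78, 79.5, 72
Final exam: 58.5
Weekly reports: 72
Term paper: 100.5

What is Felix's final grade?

B

Quizzes: drop 72 → average of remaining 2 = 157.5/2 = 78.75
Weighted total:
  Written exam 50 × 0.21 = 10.5
  Quizzes 78.75 × 0.12 = 9.45
  Final exam 58.5 × 0.11 = 6.435
  Weekly reports 72 × 0.09 = 6.48
  Term paper 100.5 × 0.47 = 47.235
Sum = 80.1
80.1 is ≥ 80 and < 90 → B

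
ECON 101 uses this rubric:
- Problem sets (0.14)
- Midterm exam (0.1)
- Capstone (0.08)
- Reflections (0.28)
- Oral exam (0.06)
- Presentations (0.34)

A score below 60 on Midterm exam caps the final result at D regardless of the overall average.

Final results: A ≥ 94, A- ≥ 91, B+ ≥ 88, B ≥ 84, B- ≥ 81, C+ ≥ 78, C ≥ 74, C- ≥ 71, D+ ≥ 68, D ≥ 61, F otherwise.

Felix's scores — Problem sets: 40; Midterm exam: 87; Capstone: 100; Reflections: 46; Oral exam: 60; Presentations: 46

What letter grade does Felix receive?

Midterm exam score 87 ≥ 60: minimum met.
Weighted total:
  Problem sets 40 × 0.14 = 5.6
  Midterm exam 87 × 0.1 = 8.7
  Capstone 100 × 0.08 = 8
  Reflections 46 × 0.28 = 12.88
  Oral exam 60 × 0.06 = 3.6
  Presentations 46 × 0.34 = 15.64
Sum = 54.42
54.42 < 61 → F

F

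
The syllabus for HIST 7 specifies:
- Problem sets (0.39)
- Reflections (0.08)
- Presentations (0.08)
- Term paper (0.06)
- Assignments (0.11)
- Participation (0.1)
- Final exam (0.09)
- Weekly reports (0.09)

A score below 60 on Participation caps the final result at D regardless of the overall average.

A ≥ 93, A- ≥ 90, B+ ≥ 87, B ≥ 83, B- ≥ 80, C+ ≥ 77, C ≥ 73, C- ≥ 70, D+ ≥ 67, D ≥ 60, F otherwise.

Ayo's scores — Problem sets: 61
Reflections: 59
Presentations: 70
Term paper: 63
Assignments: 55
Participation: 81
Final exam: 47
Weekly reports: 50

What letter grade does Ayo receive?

Participation score 81 ≥ 60: minimum met.
Weighted total:
  Problem sets 61 × 0.39 = 23.79
  Reflections 59 × 0.08 = 4.72
  Presentations 70 × 0.08 = 5.6
  Term paper 63 × 0.06 = 3.78
  Assignments 55 × 0.11 = 6.05
  Participation 81 × 0.1 = 8.1
  Final exam 47 × 0.09 = 4.23
  Weekly reports 50 × 0.09 = 4.5
Sum = 60.77
60.77 is ≥ 60 and < 67 → D

D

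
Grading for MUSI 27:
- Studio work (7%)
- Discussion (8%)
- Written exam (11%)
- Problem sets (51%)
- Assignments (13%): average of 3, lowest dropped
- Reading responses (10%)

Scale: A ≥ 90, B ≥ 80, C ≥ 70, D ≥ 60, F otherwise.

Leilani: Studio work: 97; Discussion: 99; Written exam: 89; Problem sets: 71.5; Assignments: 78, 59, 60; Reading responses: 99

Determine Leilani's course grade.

C

Assignments: drop 59 → average of remaining 2 = 138/2 = 69
Weighted total:
  Studio work 97 × 0.07 = 6.79
  Discussion 99 × 0.08 = 7.92
  Written exam 89 × 0.11 = 9.79
  Problem sets 71.5 × 0.51 = 36.465
  Assignments 69 × 0.13 = 8.97
  Reading responses 99 × 0.1 = 9.9
Sum = 79.835
79.835 is ≥ 70 and < 80 → C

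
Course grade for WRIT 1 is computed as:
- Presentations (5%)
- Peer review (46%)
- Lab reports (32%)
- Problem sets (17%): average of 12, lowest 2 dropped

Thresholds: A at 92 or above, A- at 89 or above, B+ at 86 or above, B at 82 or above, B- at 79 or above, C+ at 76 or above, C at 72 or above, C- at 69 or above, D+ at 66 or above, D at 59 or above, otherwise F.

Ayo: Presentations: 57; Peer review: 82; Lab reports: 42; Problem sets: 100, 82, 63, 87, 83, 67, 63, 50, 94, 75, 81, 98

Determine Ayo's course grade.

Problem sets: drop 50, 63 → average of remaining 10 = 830/10 = 83
Weighted total:
  Presentations 57 × 0.05 = 2.85
  Peer review 82 × 0.46 = 37.72
  Lab reports 42 × 0.32 = 13.44
  Problem sets 83 × 0.17 = 14.11
Sum = 68.12
68.12 is ≥ 66 and < 69 → D+

D+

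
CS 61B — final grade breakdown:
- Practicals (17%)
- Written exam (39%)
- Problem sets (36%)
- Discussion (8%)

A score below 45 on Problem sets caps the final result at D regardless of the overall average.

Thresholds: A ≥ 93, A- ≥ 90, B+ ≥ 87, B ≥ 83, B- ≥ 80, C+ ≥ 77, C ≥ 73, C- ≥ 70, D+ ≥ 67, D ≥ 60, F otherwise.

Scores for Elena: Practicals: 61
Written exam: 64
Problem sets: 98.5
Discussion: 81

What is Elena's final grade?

Problem sets score 98.5 ≥ 45: minimum met.
Weighted total:
  Practicals 61 × 0.17 = 10.37
  Written exam 64 × 0.39 = 24.96
  Problem sets 98.5 × 0.36 = 35.46
  Discussion 81 × 0.08 = 6.48
Sum = 77.27
77.27 is ≥ 77 and < 80 → C+

C+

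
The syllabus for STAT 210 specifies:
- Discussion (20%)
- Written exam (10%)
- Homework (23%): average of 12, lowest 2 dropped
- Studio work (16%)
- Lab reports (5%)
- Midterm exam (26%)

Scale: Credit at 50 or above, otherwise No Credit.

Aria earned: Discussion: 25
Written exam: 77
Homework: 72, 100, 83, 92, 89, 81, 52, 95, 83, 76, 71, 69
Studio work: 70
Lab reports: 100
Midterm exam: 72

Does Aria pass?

Homework: drop 52, 69 → average of remaining 10 = 842/10 = 84.2
Weighted total:
  Discussion 25 × 0.2 = 5
  Written exam 77 × 0.1 = 7.7
  Homework 84.2 × 0.23 = 19.366
  Studio work 70 × 0.16 = 11.2
  Lab reports 100 × 0.05 = 5
  Midterm exam 72 × 0.26 = 18.72
Sum = 66.986
66.986 ≥ 50 → Credit

Credit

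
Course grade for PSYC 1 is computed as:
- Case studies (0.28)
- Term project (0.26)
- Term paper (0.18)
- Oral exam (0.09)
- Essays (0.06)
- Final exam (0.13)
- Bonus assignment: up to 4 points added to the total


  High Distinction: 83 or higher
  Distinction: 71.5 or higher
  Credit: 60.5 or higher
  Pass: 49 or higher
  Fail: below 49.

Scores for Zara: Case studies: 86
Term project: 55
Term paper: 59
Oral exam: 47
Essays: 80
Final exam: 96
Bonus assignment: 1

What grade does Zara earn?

Weighted total:
  Case studies 86 × 0.28 = 24.08
  Term project 55 × 0.26 = 14.3
  Term paper 59 × 0.18 = 10.62
  Oral exam 47 × 0.09 = 4.23
  Essays 80 × 0.06 = 4.8
  Final exam 96 × 0.13 = 12.48
Sum = 70.51
Bonus assignment: 70.51 + 1 = 71.51
71.51 is ≥ 71.5 and < 83 → Distinction

Distinction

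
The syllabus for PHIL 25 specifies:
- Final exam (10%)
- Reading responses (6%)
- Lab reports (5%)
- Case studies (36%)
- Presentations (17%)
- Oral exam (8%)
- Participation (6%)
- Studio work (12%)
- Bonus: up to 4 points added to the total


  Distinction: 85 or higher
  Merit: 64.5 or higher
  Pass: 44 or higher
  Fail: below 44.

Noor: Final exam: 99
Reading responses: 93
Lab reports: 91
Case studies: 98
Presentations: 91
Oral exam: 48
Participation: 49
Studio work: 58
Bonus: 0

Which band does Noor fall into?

Weighted total:
  Final exam 99 × 0.1 = 9.9
  Reading responses 93 × 0.06 = 5.58
  Lab reports 91 × 0.05 = 4.55
  Case studies 98 × 0.36 = 35.28
  Presentations 91 × 0.17 = 15.47
  Oral exam 48 × 0.08 = 3.84
  Participation 49 × 0.06 = 2.94
  Studio work 58 × 0.12 = 6.96
Sum = 84.52
Bonus: 84.52 + 0 = 84.52
84.52 is ≥ 64.5 and < 85 → Merit

Merit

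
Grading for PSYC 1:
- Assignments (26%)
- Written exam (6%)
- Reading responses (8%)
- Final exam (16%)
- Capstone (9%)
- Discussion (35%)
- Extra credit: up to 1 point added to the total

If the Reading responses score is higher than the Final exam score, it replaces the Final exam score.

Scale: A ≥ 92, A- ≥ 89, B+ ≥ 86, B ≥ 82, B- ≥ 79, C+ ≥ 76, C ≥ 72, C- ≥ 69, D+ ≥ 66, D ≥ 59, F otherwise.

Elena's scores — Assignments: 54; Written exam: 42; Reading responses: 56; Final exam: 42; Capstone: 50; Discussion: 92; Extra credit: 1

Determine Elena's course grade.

D+

Reading responses (56) > Final exam (42), so Final exam counts as 56.
Weighted total:
  Assignments 54 × 0.26 = 14.04
  Written exam 42 × 0.06 = 2.52
  Reading responses 56 × 0.08 = 4.48
  Final exam 56 × 0.16 = 8.96
  Capstone 50 × 0.09 = 4.5
  Discussion 92 × 0.35 = 32.2
Sum = 66.7
Extra credit: 66.7 + 1 = 67.7
67.7 is ≥ 66 and < 69 → D+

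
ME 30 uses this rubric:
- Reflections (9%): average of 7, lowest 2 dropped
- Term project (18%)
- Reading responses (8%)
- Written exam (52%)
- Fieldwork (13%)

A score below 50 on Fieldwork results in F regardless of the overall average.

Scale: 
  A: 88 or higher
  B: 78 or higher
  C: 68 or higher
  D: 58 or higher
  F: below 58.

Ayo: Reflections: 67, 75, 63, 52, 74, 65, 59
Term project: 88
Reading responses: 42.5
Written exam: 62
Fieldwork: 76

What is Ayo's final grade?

Reflections: drop 52, 59 → average of remaining 5 = 344/5 = 68.8
Fieldwork score 76 ≥ 50: minimum met.
Weighted total:
  Reflections 68.8 × 0.09 = 6.192
  Term project 88 × 0.18 = 15.84
  Reading responses 42.5 × 0.08 = 3.4
  Written exam 62 × 0.52 = 32.24
  Fieldwork 76 × 0.13 = 9.88
Sum = 67.552
67.552 is ≥ 58 and < 68 → D

D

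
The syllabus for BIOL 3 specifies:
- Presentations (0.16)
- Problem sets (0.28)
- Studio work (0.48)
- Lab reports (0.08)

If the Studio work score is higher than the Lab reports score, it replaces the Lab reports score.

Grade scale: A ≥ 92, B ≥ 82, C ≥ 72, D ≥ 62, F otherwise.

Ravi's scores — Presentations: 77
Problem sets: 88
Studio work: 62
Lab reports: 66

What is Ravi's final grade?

C

Studio work (62) ≤ Lab reports (66), so Lab reports stays at 66.
Weighted total:
  Presentations 77 × 0.16 = 12.32
  Problem sets 88 × 0.28 = 24.64
  Studio work 62 × 0.48 = 29.76
  Lab reports 66 × 0.08 = 5.28
Sum = 72
72 is ≥ 72 and < 82 → C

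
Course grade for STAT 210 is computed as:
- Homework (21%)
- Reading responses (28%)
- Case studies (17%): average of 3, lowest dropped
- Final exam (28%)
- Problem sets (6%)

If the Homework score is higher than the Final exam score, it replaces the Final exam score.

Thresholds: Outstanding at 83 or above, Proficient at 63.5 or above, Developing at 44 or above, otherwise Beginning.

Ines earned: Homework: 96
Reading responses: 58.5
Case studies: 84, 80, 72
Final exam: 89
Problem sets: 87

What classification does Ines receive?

Case studies: drop 72 → average of remaining 2 = 164/2 = 82
Homework (96) > Final exam (89), so Final exam counts as 96.
Weighted total:
  Homework 96 × 0.21 = 20.16
  Reading responses 58.5 × 0.28 = 16.38
  Case studies 82 × 0.17 = 13.94
  Final exam 96 × 0.28 = 26.88
  Problem sets 87 × 0.06 = 5.22
Sum = 82.58
82.58 is ≥ 63.5 and < 83 → Proficient

Proficient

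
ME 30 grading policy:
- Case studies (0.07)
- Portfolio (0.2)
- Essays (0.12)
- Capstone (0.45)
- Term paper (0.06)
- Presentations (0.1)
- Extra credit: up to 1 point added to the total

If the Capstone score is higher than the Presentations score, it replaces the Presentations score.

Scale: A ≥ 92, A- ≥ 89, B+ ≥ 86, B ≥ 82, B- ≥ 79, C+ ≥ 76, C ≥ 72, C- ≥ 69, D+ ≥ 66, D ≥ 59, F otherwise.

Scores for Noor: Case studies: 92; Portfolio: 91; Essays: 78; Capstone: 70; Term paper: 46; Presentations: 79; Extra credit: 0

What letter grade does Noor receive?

Capstone (70) ≤ Presentations (79), so Presentations stays at 79.
Weighted total:
  Case studies 92 × 0.07 = 6.44
  Portfolio 91 × 0.2 = 18.2
  Essays 78 × 0.12 = 9.36
  Capstone 70 × 0.45 = 31.5
  Term paper 46 × 0.06 = 2.76
  Presentations 79 × 0.1 = 7.9
Sum = 76.16
Extra credit: 76.16 + 0 = 76.16
76.16 is ≥ 76 and < 79 → C+

C+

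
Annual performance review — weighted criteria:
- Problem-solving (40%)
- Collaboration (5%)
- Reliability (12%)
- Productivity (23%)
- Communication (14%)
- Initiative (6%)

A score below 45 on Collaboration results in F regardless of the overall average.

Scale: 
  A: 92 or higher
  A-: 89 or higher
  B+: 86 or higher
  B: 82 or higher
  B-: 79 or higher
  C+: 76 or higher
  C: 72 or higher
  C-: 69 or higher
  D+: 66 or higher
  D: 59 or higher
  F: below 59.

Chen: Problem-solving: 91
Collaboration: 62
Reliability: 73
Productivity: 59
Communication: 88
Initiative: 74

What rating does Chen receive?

C+

Collaboration score 62 ≥ 45: minimum met.
Weighted total:
  Problem-solving 91 × 0.4 = 36.4
  Collaboration 62 × 0.05 = 3.1
  Reliability 73 × 0.12 = 8.76
  Productivity 59 × 0.23 = 13.57
  Communication 88 × 0.14 = 12.32
  Initiative 74 × 0.06 = 4.44
Sum = 78.59
78.59 is ≥ 76 and < 79 → C+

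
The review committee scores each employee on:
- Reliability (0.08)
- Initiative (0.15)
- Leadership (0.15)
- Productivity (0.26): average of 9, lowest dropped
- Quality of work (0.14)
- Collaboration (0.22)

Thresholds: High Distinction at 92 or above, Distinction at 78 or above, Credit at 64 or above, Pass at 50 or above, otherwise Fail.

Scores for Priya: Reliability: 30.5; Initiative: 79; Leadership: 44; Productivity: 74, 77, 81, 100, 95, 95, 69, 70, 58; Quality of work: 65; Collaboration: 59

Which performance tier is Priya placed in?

Productivity: drop 58 → average of remaining 8 = 661/8 = 82.625
Weighted total:
  Reliability 30.5 × 0.08 = 2.44
  Initiative 79 × 0.15 = 11.85
  Leadership 44 × 0.15 = 6.6
  Productivity 82.625 × 0.26 = 21.4825
  Quality of work 65 × 0.14 = 9.1
  Collaboration 59 × 0.22 = 12.98
Sum = 64.4525
64.4525 is ≥ 64 and < 78 → Credit

Credit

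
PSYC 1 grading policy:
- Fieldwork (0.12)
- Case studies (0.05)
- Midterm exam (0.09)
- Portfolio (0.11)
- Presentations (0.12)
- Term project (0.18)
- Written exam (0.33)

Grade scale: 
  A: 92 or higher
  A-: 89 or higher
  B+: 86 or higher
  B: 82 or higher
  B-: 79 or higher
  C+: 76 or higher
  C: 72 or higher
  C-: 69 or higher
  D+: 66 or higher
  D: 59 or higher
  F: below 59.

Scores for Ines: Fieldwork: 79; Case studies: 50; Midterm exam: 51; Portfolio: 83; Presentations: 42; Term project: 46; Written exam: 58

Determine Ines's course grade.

F

Weighted total:
  Fieldwork 79 × 0.12 = 9.48
  Case studies 50 × 0.05 = 2.5
  Midterm exam 51 × 0.09 = 4.59
  Portfolio 83 × 0.11 = 9.13
  Presentations 42 × 0.12 = 5.04
  Term project 46 × 0.18 = 8.28
  Written exam 58 × 0.33 = 19.14
Sum = 58.16
58.16 < 59 → F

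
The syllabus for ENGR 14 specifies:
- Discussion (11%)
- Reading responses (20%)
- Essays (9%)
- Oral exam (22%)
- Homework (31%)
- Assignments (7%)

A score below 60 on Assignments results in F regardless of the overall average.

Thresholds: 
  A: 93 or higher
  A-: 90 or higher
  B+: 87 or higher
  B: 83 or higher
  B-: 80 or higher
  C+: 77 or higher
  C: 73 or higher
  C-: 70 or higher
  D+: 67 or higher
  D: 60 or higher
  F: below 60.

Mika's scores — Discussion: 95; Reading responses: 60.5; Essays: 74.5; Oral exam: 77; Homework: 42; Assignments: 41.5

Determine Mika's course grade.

Assignments score 41.5 < 60: minimum not met.
Weighted total:
  Discussion 95 × 0.11 = 10.45
  Reading responses 60.5 × 0.2 = 12.1
  Essays 74.5 × 0.09 = 6.705
  Oral exam 77 × 0.22 = 16.94
  Homework 42 × 0.31 = 13.02
  Assignments 41.5 × 0.07 = 2.905
Sum = 62.12
Because the Assignments minimum was not met, the result is F.

F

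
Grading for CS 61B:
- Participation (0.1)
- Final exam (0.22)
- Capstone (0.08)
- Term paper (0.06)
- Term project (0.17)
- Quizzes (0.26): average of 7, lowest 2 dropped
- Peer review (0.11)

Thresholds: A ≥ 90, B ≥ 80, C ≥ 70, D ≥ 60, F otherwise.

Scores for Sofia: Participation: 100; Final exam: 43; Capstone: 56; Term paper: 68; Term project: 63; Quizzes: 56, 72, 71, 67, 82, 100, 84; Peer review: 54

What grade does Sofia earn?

D

Quizzes: drop 56, 67 → average of remaining 5 = 409/5 = 81.8
Weighted total:
  Participation 100 × 0.1 = 10
  Final exam 43 × 0.22 = 9.46
  Capstone 56 × 0.08 = 4.48
  Term paper 68 × 0.06 = 4.08
  Term project 63 × 0.17 = 10.71
  Quizzes 81.8 × 0.26 = 21.268
  Peer review 54 × 0.11 = 5.94
Sum = 65.938
65.938 is ≥ 60 and < 70 → D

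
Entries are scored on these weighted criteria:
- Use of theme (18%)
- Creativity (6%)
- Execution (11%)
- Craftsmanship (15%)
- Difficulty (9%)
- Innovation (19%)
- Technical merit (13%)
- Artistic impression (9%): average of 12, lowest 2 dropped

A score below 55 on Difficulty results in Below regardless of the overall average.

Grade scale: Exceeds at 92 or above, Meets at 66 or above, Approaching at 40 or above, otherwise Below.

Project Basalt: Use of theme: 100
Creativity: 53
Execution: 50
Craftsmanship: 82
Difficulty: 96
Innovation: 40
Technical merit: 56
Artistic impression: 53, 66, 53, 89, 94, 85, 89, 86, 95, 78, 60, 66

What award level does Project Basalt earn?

Meets

Artistic impression: drop 53, 53 → average of remaining 10 = 808/10 = 80.8
Difficulty score 96 ≥ 55: minimum met.
Weighted total:
  Use of theme 100 × 0.18 = 18
  Creativity 53 × 0.06 = 3.18
  Execution 50 × 0.11 = 5.5
  Craftsmanship 82 × 0.15 = 12.3
  Difficulty 96 × 0.09 = 8.64
  Innovation 40 × 0.19 = 7.6
  Technical merit 56 × 0.13 = 7.28
  Artistic impression 80.8 × 0.09 = 7.272
Sum = 69.772
69.772 is ≥ 66 and < 92 → Meets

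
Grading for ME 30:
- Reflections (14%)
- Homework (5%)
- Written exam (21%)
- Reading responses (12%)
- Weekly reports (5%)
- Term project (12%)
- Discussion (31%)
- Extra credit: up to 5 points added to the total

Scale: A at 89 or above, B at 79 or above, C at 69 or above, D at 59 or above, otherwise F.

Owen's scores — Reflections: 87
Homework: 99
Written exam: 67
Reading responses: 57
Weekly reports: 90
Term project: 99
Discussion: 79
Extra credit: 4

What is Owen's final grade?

B

Weighted total:
  Reflections 87 × 0.14 = 12.18
  Homework 99 × 0.05 = 4.95
  Written exam 67 × 0.21 = 14.07
  Reading responses 57 × 0.12 = 6.84
  Weekly reports 90 × 0.05 = 4.5
  Term project 99 × 0.12 = 11.88
  Discussion 79 × 0.31 = 24.49
Sum = 78.91
Extra credit: 78.91 + 4 = 82.91
82.91 is ≥ 79 and < 89 → B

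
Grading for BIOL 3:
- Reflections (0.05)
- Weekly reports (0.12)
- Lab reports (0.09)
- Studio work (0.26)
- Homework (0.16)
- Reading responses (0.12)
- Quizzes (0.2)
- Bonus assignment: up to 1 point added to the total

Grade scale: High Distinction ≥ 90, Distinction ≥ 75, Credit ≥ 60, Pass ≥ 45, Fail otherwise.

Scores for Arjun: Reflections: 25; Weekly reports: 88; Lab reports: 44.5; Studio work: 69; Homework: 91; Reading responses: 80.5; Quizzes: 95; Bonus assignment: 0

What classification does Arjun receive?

Distinction

Weighted total:
  Reflections 25 × 0.05 = 1.25
  Weekly reports 88 × 0.12 = 10.56
  Lab reports 44.5 × 0.09 = 4.005
  Studio work 69 × 0.26 = 17.94
  Homework 91 × 0.16 = 14.56
  Reading responses 80.5 × 0.12 = 9.66
  Quizzes 95 × 0.2 = 19
Sum = 76.975
Bonus assignment: 76.975 + 0 = 76.975
76.975 is ≥ 75 and < 90 → Distinction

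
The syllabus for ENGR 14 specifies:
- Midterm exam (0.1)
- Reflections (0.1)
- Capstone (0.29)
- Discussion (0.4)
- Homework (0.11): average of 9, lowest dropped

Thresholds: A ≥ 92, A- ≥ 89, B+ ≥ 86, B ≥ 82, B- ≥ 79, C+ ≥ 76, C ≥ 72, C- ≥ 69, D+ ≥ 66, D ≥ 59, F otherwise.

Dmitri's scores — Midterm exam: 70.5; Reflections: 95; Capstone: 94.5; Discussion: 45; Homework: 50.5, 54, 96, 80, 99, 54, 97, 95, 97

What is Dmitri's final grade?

C-

Homework: drop 50.5 → average of remaining 8 = 672/8 = 84
Weighted total:
  Midterm exam 70.5 × 0.1 = 7.05
  Reflections 95 × 0.1 = 9.5
  Capstone 94.5 × 0.29 = 27.405
  Discussion 45 × 0.4 = 18
  Homework 84 × 0.11 = 9.24
Sum = 71.195
71.195 is ≥ 69 and < 72 → C-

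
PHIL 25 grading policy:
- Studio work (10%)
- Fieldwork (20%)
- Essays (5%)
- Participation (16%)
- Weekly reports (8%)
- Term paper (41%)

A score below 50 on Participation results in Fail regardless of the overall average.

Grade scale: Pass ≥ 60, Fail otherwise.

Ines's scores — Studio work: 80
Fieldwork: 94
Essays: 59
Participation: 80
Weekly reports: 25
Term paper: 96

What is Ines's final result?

Pass

Participation score 80 ≥ 50: minimum met.
Weighted total:
  Studio work 80 × 0.1 = 8
  Fieldwork 94 × 0.2 = 18.8
  Essays 59 × 0.05 = 2.95
  Participation 80 × 0.16 = 12.8
  Weekly reports 25 × 0.08 = 2
  Term paper 96 × 0.41 = 39.36
Sum = 83.91
83.91 ≥ 60 → Pass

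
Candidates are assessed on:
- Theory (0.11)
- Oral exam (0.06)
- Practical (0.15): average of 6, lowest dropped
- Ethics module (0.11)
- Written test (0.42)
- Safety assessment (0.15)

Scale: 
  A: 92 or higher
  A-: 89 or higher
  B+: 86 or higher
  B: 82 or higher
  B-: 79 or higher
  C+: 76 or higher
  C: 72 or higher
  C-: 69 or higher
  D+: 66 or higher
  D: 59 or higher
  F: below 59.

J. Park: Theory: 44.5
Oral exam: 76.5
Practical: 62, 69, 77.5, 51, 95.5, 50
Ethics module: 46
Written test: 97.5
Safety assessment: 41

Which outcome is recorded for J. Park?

Practical: drop 50 → average of remaining 5 = 355/5 = 71
Weighted total:
  Theory 44.5 × 0.11 = 4.895
  Oral exam 76.5 × 0.06 = 4.59
  Practical 71 × 0.15 = 10.65
  Ethics module 46 × 0.11 = 5.06
  Written test 97.5 × 0.42 = 40.95
  Safety assessment 41 × 0.15 = 6.15
Sum = 72.295
72.295 is ≥ 72 and < 76 → C

C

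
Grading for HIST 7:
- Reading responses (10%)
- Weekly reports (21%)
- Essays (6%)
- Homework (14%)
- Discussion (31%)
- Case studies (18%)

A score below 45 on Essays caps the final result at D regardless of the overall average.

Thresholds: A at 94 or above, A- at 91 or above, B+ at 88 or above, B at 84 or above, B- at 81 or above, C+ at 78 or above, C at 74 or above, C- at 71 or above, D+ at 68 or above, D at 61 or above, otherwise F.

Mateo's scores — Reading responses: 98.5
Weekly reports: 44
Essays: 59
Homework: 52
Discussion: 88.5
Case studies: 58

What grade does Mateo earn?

D

Essays score 59 ≥ 45: minimum met.
Weighted total:
  Reading responses 98.5 × 0.1 = 9.85
  Weekly reports 44 × 0.21 = 9.24
  Essays 59 × 0.06 = 3.54
  Homework 52 × 0.14 = 7.28
  Discussion 88.5 × 0.31 = 27.435
  Case studies 58 × 0.18 = 10.44
Sum = 67.785
67.785 is ≥ 61 and < 68 → D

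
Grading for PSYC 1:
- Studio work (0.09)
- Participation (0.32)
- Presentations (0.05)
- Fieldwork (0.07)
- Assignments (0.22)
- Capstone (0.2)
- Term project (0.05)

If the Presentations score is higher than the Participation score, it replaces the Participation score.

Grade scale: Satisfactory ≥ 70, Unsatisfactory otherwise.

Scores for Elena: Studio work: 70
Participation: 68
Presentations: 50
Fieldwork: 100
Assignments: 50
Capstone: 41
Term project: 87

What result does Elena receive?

Unsatisfactory

Presentations (50) ≤ Participation (68), so Participation stays at 68.
Weighted total:
  Studio work 70 × 0.09 = 6.3
  Participation 68 × 0.32 = 21.76
  Presentations 50 × 0.05 = 2.5
  Fieldwork 100 × 0.07 = 7
  Assignments 50 × 0.22 = 11
  Capstone 41 × 0.2 = 8.2
  Term project 87 × 0.05 = 4.35
Sum = 61.11
61.11 < 70 → Unsatisfactory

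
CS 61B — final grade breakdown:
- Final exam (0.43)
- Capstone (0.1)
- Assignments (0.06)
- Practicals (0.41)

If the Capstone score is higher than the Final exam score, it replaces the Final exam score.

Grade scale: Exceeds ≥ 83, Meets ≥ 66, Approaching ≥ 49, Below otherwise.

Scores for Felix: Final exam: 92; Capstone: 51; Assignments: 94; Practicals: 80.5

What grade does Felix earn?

Exceeds

Capstone (51) ≤ Final exam (92), so Final exam stays at 92.
Weighted total:
  Final exam 92 × 0.43 = 39.56
  Capstone 51 × 0.1 = 5.1
  Assignments 94 × 0.06 = 5.64
  Practicals 80.5 × 0.41 = 33.005
Sum = 83.305
83.305 ≥ 83 → Exceeds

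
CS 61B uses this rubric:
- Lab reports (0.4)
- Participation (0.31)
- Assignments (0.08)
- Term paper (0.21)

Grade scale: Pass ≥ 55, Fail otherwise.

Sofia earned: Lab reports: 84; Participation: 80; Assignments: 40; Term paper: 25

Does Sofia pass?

Pass

Weighted total:
  Lab reports 84 × 0.4 = 33.6
  Participation 80 × 0.31 = 24.8
  Assignments 40 × 0.08 = 3.2
  Term paper 25 × 0.21 = 5.25
Sum = 66.85
66.85 ≥ 55 → Pass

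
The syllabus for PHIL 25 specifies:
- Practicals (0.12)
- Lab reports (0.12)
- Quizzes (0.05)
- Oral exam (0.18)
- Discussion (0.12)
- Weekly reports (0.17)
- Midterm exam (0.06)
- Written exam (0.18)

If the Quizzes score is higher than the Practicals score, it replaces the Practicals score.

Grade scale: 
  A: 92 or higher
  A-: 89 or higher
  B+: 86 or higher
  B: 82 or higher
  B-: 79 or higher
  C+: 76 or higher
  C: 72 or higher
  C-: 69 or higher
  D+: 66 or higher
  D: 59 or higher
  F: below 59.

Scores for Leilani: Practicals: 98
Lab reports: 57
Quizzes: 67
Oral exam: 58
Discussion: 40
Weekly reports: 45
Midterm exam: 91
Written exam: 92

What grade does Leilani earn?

D+

Quizzes (67) ≤ Practicals (98), so Practicals stays at 98.
Weighted total:
  Practicals 98 × 0.12 = 11.76
  Lab reports 57 × 0.12 = 6.84
  Quizzes 67 × 0.05 = 3.35
  Oral exam 58 × 0.18 = 10.44
  Discussion 40 × 0.12 = 4.8
  Weekly reports 45 × 0.17 = 7.65
  Midterm exam 91 × 0.06 = 5.46
  Written exam 92 × 0.18 = 16.56
Sum = 66.86
66.86 is ≥ 66 and < 69 → D+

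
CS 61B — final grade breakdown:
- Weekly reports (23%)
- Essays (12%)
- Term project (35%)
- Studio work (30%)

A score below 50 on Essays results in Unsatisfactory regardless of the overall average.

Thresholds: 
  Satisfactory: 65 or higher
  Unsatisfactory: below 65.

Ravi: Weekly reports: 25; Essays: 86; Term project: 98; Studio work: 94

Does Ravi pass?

Satisfactory

Essays score 86 ≥ 50: minimum met.
Weighted total:
  Weekly reports 25 × 0.23 = 5.75
  Essays 86 × 0.12 = 10.32
  Term project 98 × 0.35 = 34.3
  Studio work 94 × 0.3 = 28.2
Sum = 78.57
78.57 ≥ 65 → Satisfactory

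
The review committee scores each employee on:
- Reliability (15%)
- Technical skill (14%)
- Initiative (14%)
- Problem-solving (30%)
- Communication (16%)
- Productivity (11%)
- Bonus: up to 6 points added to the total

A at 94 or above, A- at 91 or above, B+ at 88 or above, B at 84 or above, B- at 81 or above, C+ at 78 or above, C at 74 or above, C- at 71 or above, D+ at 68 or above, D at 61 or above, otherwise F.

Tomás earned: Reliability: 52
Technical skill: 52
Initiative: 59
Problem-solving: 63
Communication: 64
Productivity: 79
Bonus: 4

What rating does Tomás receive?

Weighted total:
  Reliability 52 × 0.15 = 7.8
  Technical skill 52 × 0.14 = 7.28
  Initiative 59 × 0.14 = 8.26
  Problem-solving 63 × 0.3 = 18.9
  Communication 64 × 0.16 = 10.24
  Productivity 79 × 0.11 = 8.69
Sum = 61.17
Bonus: 61.17 + 4 = 65.17
65.17 is ≥ 61 and < 68 → D

D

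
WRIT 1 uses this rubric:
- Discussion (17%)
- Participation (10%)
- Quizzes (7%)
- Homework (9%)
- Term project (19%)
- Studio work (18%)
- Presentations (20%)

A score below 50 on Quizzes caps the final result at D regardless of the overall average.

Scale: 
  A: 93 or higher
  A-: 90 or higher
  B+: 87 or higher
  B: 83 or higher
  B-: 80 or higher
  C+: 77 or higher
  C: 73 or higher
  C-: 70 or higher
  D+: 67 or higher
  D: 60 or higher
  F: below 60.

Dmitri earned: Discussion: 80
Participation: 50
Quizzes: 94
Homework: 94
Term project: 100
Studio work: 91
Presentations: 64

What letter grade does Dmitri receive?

B-

Quizzes score 94 ≥ 50: minimum met.
Weighted total:
  Discussion 80 × 0.17 = 13.6
  Participation 50 × 0.1 = 5
  Quizzes 94 × 0.07 = 6.58
  Homework 94 × 0.09 = 8.46
  Term project 100 × 0.19 = 19
  Studio work 91 × 0.18 = 16.38
  Presentations 64 × 0.2 = 12.8
Sum = 81.82
81.82 is ≥ 80 and < 83 → B-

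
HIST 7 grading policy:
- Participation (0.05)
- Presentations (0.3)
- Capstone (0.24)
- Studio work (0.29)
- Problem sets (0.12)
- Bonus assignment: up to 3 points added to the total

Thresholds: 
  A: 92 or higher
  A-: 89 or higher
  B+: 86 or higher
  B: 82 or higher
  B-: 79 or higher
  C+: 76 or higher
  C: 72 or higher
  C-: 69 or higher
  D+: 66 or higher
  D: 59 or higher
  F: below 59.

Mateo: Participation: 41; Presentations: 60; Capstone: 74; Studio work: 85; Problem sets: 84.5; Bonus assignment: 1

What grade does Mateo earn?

Weighted total:
  Participation 41 × 0.05 = 2.05
  Presentations 60 × 0.3 = 18
  Capstone 74 × 0.24 = 17.76
  Studio work 85 × 0.29 = 24.65
  Problem sets 84.5 × 0.12 = 10.14
Sum = 72.6
Bonus assignment: 72.6 + 1 = 73.6
73.6 is ≥ 72 and < 76 → C

C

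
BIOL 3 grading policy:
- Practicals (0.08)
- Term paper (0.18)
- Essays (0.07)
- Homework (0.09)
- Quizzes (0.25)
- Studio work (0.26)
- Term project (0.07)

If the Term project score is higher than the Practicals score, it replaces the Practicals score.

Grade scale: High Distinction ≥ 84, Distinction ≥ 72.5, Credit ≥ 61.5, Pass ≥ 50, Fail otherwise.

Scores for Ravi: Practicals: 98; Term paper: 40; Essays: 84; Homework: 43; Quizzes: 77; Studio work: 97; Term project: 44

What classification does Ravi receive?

Term project (44) ≤ Practicals (98), so Practicals stays at 98.
Weighted total:
  Practicals 98 × 0.08 = 7.84
  Term paper 40 × 0.18 = 7.2
  Essays 84 × 0.07 = 5.88
  Homework 43 × 0.09 = 3.87
  Quizzes 77 × 0.25 = 19.25
  Studio work 97 × 0.26 = 25.22
  Term project 44 × 0.07 = 3.08
Sum = 72.34
72.34 is ≥ 61.5 and < 72.5 → Credit

Credit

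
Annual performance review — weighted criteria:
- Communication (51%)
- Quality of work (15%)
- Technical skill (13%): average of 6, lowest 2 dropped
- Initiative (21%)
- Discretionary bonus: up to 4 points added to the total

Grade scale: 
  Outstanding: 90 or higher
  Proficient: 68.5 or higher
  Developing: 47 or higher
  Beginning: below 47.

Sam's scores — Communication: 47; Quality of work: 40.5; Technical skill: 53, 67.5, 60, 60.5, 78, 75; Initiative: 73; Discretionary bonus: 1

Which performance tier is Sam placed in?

Technical skill: drop 53, 60 → average of remaining 4 = 281/4 = 70.25
Weighted total:
  Communication 47 × 0.51 = 23.97
  Quality of work 40.5 × 0.15 = 6.075
  Technical skill 70.25 × 0.13 = 9.1325
  Initiative 73 × 0.21 = 15.33
Sum = 54.5075
Discretionary bonus: 54.5075 + 1 = 55.5075
55.5075 is ≥ 47 and < 68.5 → Developing

Developing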